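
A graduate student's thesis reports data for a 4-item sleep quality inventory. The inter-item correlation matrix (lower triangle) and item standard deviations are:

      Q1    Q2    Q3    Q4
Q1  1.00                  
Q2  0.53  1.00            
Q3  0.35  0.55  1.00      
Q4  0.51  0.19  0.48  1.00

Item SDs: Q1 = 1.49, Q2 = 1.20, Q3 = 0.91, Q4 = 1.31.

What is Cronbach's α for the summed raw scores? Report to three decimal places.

Cronbach's α = 0.742

Σσ²ᵢ = 1.49² + 1.20² + 0.91² + 1.31² = 6.2043
Covariances σ_ij = r_ij · s_i · s_j:
  σ(Q1,Q2) = 0.53 × 1.49 × 1.20 = 0.9476
  σ(Q1,Q3) = 0.35 × 1.49 × 0.91 = 0.4746
  σ(Q1,Q4) = 0.51 × 1.49 × 1.31 = 0.9955
  σ(Q2,Q3) = 0.55 × 1.20 × 0.91 = 0.6006
  σ(Q2,Q4) = 0.19 × 1.20 × 1.31 = 0.2987
  σ(Q3,Q4) = 0.48 × 0.91 × 1.31 = 0.5722
σ²_T = Σσ²ᵢ + 2·Σσ_ij = 6.2043 + 2 × 3.8892 = 13.9827
α = (4/3)·(1 − 6.2043/13.9827) = 0.742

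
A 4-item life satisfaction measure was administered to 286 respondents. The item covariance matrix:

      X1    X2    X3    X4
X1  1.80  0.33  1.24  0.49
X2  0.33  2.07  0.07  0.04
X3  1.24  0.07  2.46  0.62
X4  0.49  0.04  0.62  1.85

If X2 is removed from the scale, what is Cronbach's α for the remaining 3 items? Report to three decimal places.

Remaining items: X1, X3, X4 (k = 3).
Σσ²ᵢ = 1.80 + 2.46 + 1.85 = 6.11
σ²_total = 6.11 + 2 × 2.35 = 10.81
α (item deleted) = (3/2)·(1 − 6.11/10.81) = 0.652

α = 0.652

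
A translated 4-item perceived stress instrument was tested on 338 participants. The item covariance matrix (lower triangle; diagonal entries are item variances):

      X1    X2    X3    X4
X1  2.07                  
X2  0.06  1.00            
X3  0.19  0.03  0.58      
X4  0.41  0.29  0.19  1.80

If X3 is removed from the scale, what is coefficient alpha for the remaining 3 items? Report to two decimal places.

Remaining items: X1, X2, X4 (k = 3).
ΣVar(i) = 2.07 + 1.00 + 1.80 = 4.87
σ²_total = 4.87 + 2 × 0.76 = 6.39
α (item deleted) = (3/2)·(1 − 4.87/6.39) = 0.36

α = 0.36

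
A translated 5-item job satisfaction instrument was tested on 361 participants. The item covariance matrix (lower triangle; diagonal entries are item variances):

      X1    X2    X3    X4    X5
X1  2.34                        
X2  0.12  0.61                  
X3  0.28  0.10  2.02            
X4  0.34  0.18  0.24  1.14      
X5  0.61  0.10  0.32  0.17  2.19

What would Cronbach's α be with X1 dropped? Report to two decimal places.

Remaining items: X2, X3, X4, X5 (k = 4).
sum of item variances = 0.61 + 2.02 + 1.14 + 2.19 = 5.96
σ²_T = 5.96 + 2 × 1.11 = 8.18
α (item deleted) = (4/3)·(1 − 5.96/8.18) = 0.36

Cronbach's α = 0.36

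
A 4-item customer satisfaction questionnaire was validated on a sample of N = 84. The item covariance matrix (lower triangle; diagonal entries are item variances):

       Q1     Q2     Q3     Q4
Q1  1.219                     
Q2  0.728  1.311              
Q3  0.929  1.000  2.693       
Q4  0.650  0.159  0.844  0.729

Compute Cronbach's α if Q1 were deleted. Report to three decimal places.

Cronbach's α = 0.688

Remaining items: Q2, Q3, Q4 (k = 3).
sum of item variances = 1.311 + 2.693 + 0.729 = 4.733
total variance = 4.733 + 2 × 2.003 = 8.739
α (item deleted) = (3/2)·(1 − 4.733/8.739) = 0.688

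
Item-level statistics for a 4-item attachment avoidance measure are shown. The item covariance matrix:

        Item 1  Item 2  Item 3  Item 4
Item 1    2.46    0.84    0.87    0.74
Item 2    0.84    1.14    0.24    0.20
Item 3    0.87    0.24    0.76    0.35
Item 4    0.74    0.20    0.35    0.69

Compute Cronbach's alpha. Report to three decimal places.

Σσ²ᵢ = 2.46 + 1.14 + 0.76 + 0.69 = 5.05
Sum of the distinct covariances = 3.24
σ²_total = 5.05 + 2 × 3.24 = 11.53
α = (k/(k−1))·(1 − Σσ²ᵢ/σ²_total) = (4/3)·(1 − 5.05/11.53) = 0.749

α = 0.749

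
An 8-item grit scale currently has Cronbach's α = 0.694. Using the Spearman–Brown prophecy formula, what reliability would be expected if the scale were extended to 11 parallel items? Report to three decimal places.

Length factor m = 11/8 = 1.3750
α' = m·α / (1 + (m−1)·α)
   = 11/8 × 0.694 / (1 + (11/8 − 1) × 0.694)
   = 0.9542 / 1.2603 = 0.757

predicted reliability = 0.757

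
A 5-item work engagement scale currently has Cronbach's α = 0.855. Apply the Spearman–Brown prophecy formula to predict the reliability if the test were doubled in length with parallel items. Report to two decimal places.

Length factor m = 2
α' = m·α / (1 + (m−1)·α)
   = 2 × 0.855 / (1 + (2 − 1) × 0.855)
   = 1.7100 / 1.8550 = 0.92

predicted reliability = 0.92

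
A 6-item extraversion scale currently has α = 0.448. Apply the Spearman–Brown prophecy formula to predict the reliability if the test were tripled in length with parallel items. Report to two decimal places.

predicted reliability = 0.71

Length factor m = 3
α' = m·α / (1 + (m−1)·α)
   = 3 × 0.448 / (1 + (3 − 1) × 0.448)
   = 1.3440 / 1.8960 = 0.71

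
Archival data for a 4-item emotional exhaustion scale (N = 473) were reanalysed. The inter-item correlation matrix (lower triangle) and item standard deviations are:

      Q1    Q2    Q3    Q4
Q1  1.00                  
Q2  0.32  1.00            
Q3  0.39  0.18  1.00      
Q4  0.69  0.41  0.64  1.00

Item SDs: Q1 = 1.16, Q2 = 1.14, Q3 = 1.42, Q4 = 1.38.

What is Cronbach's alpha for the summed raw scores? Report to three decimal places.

Σσ²ᵢ = 1.16² + 1.14² + 1.42² + 1.38² = 6.5660
Covariances σ_ij = r_ij · s_i · s_j:
  σ(Q1,Q2) = 0.32 × 1.16 × 1.14 = 0.4232
  σ(Q1,Q3) = 0.39 × 1.16 × 1.42 = 0.6424
  σ(Q1,Q4) = 0.69 × 1.16 × 1.38 = 1.1046
  σ(Q2,Q3) = 0.18 × 1.14 × 1.42 = 0.2914
  σ(Q2,Q4) = 0.41 × 1.14 × 1.38 = 0.6450
  σ(Q3,Q4) = 0.64 × 1.42 × 1.38 = 1.2541
σ²_T = Σσ²ᵢ + 2·Σσ_ij = 6.5660 + 2 × 4.3607 = 15.2874
α = (4/3)·(1 − 6.5660/15.2874) = 0.761

α = 0.761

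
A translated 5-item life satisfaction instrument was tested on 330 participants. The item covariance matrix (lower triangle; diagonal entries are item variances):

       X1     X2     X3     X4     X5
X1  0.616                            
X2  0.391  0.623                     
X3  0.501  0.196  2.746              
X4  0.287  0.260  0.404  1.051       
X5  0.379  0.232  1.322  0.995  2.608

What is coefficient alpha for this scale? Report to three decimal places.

Σσᵢ² = 0.616 + 0.623 + 2.746 + 1.051 + 2.608 = 7.644
Sum of the distinct covariances = 4.967
total variance = 7.644 + 2 × 4.967 = 17.578
α = (k/(k−1))·(1 − Σσᵢ²/total variance) = (5/4)·(1 − 7.644/17.578) = 0.706

α = 0.706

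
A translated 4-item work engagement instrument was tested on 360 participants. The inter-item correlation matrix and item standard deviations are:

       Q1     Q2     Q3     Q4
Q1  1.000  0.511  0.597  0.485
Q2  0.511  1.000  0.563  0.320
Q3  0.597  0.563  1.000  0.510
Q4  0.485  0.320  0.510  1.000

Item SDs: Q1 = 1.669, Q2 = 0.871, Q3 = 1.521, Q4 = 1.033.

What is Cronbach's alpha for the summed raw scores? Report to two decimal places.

Σσ²ᵢ = 1.669² + 0.871² + 1.521² + 1.033² = 6.9247
Covariances σ_ij = r_ij · s_i · s_j:
  σ(Q1,Q2) = 0.511 × 1.669 × 0.871 = 0.7428
  σ(Q1,Q3) = 0.597 × 1.669 × 1.521 = 1.5155
  σ(Q1,Q4) = 0.485 × 1.669 × 1.033 = 0.8362
  σ(Q2,Q3) = 0.563 × 0.871 × 1.521 = 0.7459
  σ(Q2,Q4) = 0.320 × 0.871 × 1.033 = 0.2879
  σ(Q3,Q4) = 0.510 × 1.521 × 1.033 = 0.8013
σ²_T = Σσ²ᵢ + 2·Σσ_ij = 6.9247 + 2 × 4.9296 = 16.7839
α = (4/3)·(1 − 6.9247/16.7839) = 0.78

α = 0.78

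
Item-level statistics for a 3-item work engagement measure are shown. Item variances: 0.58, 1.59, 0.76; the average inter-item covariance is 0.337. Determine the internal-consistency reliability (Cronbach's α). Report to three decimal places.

Cronbach's α = 0.612

Σσᵢ² = 0.58 + 1.59 + 0.76 = 2.93
Sum of the 3 distinct covariances = 3 × 0.337 = 1.011
σ²_total = Σσᵢ² + 2·Σcov = 2.93 + 2 × 1.011 = 4.952
α = (3/2)·(1 − 2.93/4.952) = 0.612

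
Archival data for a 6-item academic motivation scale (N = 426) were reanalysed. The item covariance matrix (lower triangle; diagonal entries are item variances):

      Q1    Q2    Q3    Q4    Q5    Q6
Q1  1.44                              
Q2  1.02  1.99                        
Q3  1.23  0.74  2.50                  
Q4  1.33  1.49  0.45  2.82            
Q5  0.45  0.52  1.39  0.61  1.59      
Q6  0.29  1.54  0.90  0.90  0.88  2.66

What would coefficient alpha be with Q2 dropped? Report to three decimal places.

Remaining items: Q1, Q3, Q4, Q5, Q6 (k = 5).
sum of item variances = 1.44 + 2.50 + 2.82 + 1.59 + 2.66 = 11.01
total variance = 11.01 + 2 × 8.43 = 27.87
α (item deleted) = (5/4)·(1 − 11.01/27.87) = 0.756

α = 0.756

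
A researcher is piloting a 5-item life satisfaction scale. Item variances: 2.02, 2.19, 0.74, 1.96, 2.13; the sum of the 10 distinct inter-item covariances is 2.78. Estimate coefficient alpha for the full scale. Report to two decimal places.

coefficient alpha = 0.48

Σσ²ᵢ = 2.02 + 2.19 + 0.74 + 1.96 + 2.13 = 9.04
Sum of distinct covariances = 2.78
Var(T) = Σσ²ᵢ + 2·Σcov = 9.04 + 2 × 2.78 = 14.60
α = (5/4)·(1 − 9.04/14.60) = 0.48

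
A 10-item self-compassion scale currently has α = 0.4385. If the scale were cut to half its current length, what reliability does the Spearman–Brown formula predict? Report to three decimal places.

predicted reliability = 0.281

Length factor m = 1/2
α' = m·α / (1 − (1−m)·α)
   = 1/2 × 0.4385 / (1 − (1 − 1/2) × 0.4385)
   = 0.2193 / 0.7808 = 0.281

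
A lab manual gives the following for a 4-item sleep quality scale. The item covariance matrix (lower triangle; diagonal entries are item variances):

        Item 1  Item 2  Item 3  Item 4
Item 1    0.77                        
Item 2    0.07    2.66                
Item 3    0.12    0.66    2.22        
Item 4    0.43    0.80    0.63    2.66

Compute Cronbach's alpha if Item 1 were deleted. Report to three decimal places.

Remaining items: Item 2, Item 3, Item 4 (k = 3).
sum of item variances = 2.66 + 2.22 + 2.66 = 7.54
σ²_T = 7.54 + 2 × 2.09 = 11.72
α (item deleted) = (3/2)·(1 − 7.54/11.72) = 0.535

α = 0.535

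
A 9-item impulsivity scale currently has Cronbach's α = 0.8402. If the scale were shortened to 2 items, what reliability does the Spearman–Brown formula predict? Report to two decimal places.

predicted reliability = 0.54

Length factor m = 2/9 = 0.2222
α' = m·α / (1 − (1−m)·α)
   = 2/9 × 0.8402 / (1 − (1 − 2/9) × 0.8402)
   = 0.1867 / 0.3465 = 0.54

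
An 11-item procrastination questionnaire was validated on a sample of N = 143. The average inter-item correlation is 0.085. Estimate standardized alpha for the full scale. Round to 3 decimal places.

Standardized α = k·r̄ / (1 + (k−1)·r̄) = 11 × 0.085 / (1 + 10 × 0.085)
  = 0.9350 / 1.8500 = 0.505

standardized alpha = 0.505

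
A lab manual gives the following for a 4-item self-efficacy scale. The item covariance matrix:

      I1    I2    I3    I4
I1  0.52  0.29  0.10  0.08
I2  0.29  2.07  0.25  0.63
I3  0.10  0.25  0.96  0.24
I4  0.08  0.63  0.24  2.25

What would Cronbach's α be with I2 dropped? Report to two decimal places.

Remaining items: I1, I3, I4 (k = 3).
Σσ²ᵢ = 0.52 + 0.96 + 2.25 = 3.73
σ²_total = 3.73 + 2 × 0.42 = 4.57
α (item deleted) = (3/2)·(1 − 3.73/4.57) = 0.28

α = 0.28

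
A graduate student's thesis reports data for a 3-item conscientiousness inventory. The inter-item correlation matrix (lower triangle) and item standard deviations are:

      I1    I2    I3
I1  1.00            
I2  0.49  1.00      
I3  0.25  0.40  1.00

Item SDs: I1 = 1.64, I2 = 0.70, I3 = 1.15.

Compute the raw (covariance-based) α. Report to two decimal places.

Σσ²ᵢ = 1.64² + 0.70² + 1.15² = 4.5021
Covariances σ_ij = r_ij · s_i · s_j:
  σ(I1,I2) = 0.49 × 1.64 × 0.70 = 0.5625
  σ(I1,I3) = 0.25 × 1.64 × 1.15 = 0.4715
  σ(I2,I3) = 0.40 × 0.70 × 1.15 = 0.3220
σ²_T = Σσ²ᵢ + 2·Σσ_ij = 4.5021 + 2 × 1.3560 = 7.2141
α = (3/2)·(1 − 4.5021/7.2141) = 0.56

α = 0.56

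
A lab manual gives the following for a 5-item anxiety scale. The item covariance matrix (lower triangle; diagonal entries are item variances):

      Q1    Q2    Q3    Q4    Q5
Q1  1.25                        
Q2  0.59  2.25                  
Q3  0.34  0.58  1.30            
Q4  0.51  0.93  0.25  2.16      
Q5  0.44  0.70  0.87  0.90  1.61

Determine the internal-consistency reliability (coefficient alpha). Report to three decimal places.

Σσᵢ² = 1.25 + 2.25 + 1.30 + 2.16 + 1.61 = 8.57
Sum of the distinct covariances = 6.11
total variance = 8.57 + 2 × 6.11 = 20.79
α = (k/(k−1))·(1 − Σσᵢ²/total variance) = (5/4)·(1 − 8.57/20.79) = 0.735

α = 0.735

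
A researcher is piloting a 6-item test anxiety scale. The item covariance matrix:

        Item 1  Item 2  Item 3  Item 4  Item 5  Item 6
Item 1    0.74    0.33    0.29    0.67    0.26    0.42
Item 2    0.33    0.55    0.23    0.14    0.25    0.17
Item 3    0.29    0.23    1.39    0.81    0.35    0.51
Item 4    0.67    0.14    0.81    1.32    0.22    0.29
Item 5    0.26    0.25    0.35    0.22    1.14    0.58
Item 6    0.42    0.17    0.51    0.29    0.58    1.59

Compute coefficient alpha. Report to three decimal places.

Σσᵢ² = 0.74 + 0.55 + 1.39 + 1.32 + 1.14 + 1.59 = 6.73
Sum of off-diagonal covariances = 5.52
σ²_total = 6.73 + 2 × 5.52 = 17.77
α = (k/(k−1))·(1 − Σσᵢ²/σ²_total) = (6/5)·(1 − 6.73/17.77) = 0.746

coefficient alpha = 0.746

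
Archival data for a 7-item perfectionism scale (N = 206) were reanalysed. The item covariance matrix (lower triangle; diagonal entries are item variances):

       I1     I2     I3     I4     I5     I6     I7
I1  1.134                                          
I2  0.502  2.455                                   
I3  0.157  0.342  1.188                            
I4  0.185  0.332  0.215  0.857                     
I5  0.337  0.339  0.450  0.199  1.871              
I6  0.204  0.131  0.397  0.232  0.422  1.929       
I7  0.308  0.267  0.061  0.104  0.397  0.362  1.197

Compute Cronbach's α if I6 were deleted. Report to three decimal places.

Cronbach's α = 0.589

Remaining items: I1, I2, I3, I4, I5, I7 (k = 6).
Σσᵢ² = 1.134 + 2.455 + 1.188 + 0.857 + 1.871 + 1.197 = 8.702
total variance = 8.702 + 2 × 4.195 = 17.092
α (item deleted) = (6/5)·(1 − 8.702/17.092) = 0.589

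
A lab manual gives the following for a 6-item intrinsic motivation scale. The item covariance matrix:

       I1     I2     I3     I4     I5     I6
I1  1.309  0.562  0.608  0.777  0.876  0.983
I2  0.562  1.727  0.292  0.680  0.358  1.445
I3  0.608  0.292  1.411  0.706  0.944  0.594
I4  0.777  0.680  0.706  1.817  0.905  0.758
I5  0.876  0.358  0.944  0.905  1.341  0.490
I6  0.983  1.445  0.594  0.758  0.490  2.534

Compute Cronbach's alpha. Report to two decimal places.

ΣVar(i) = 1.309 + 1.727 + 1.411 + 1.817 + 1.341 + 2.534 = 10.139
Sum of the distinct covariances = 10.978
σ²_T = 10.139 + 2 × 10.978 = 32.095
α = (k/(k−1))·(1 − ΣVar(i)/σ²_T) = (6/5)·(1 − 10.139/32.095) = 0.82

Cronbach's alpha = 0.82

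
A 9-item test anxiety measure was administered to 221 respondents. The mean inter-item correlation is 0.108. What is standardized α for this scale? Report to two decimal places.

Standardized α = k·r̄ / (1 + (k−1)·r̄) = 9 × 0.108 / (1 + 8 × 0.108)
  = 0.9720 / 1.8640 = 0.52

standardized α = 0.52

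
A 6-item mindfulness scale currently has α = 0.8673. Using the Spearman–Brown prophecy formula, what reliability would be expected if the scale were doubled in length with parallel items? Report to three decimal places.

predicted reliability = 0.929

Length factor m = 2
α' = m·α / (1 + (m−1)·α)
   = 2 × 0.8673 / (1 + (2 − 1) × 0.8673)
   = 1.7346 / 1.8673 = 0.929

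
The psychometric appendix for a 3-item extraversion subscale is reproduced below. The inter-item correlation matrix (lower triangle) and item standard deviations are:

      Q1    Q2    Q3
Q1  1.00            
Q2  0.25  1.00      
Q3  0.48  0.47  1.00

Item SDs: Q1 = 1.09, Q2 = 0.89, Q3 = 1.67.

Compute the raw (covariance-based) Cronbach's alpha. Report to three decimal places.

Σσ²ᵢ = 1.09² + 0.89² + 1.67² = 4.7691
Covariances σ_ij = r_ij · s_i · s_j:
  σ(Q1,Q2) = 0.25 × 1.09 × 0.89 = 0.2425
  σ(Q1,Q3) = 0.48 × 1.09 × 1.67 = 0.8737
  σ(Q2,Q3) = 0.47 × 0.89 × 1.67 = 0.6986
σ²_T = Σσ²ᵢ + 2·Σσ_ij = 4.7691 + 2 × 1.8148 = 8.3987
α = (3/2)·(1 − 4.7691/8.3987) = 0.648

α = 0.648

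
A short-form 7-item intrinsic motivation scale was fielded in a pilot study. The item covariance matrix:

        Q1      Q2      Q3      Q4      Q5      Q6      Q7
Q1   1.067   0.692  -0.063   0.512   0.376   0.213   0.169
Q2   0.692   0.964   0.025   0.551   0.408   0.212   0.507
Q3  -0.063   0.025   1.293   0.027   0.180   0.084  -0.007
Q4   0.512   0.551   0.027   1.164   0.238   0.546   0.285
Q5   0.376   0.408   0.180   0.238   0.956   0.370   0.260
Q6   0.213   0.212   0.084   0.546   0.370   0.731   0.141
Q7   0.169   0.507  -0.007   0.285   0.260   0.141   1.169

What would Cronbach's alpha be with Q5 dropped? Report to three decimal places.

Cronbach's alpha = 0.659

Remaining items: Q1, Q2, Q3, Q4, Q6, Q7 (k = 6).
Σσᵢ² = 1.067 + 0.964 + 1.293 + 1.164 + 0.731 + 1.169 = 6.388
σ²_T = 6.388 + 2 × 3.894 = 14.176
α (item deleted) = (6/5)·(1 − 6.388/14.176) = 0.659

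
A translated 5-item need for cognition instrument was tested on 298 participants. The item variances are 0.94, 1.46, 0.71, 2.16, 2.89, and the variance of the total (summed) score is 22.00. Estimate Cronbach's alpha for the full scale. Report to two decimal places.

Cronbach's alpha = 0.79

Σσ²ᵢ = 0.94 + 1.46 + 0.71 + 2.16 + 2.89 = 8.16
α = (k/(k−1))·(1 − Σσ²ᵢ/σ²_total) = (5/4)·(1 − 8.16/22.00) = 0.79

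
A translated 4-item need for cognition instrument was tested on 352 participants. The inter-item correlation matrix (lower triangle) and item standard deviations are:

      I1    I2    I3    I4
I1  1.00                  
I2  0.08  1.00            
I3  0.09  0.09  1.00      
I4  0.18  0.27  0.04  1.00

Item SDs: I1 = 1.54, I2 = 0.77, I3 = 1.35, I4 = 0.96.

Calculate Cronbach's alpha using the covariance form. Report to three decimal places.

Σσ²ᵢ = 1.54² + 0.77² + 1.35² + 0.96² = 5.7086
Covariances σ_ij = r_ij · s_i · s_j:
  σ(I1,I2) = 0.08 × 1.54 × 0.77 = 0.0949
  σ(I1,I3) = 0.09 × 1.54 × 1.35 = 0.1871
  σ(I1,I4) = 0.18 × 1.54 × 0.96 = 0.2661
  σ(I2,I3) = 0.09 × 0.77 × 1.35 = 0.0936
  σ(I2,I4) = 0.27 × 0.77 × 0.96 = 0.1996
  σ(I3,I4) = 0.04 × 1.35 × 0.96 = 0.0518
σ²_T = Σσ²ᵢ + 2·Σσ_ij = 5.7086 + 2 × 0.8931 = 7.4948
α = (4/3)·(1 − 5.7086/7.4948) = 0.318

Cronbach's alpha = 0.318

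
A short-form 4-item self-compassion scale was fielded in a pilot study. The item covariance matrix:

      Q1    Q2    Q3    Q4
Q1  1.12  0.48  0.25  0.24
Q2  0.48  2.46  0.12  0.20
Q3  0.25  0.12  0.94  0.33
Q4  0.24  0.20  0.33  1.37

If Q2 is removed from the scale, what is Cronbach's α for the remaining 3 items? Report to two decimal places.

Cronbach's α = 0.49

Remaining items: Q1, Q3, Q4 (k = 3).
Σσ²ᵢ = 1.12 + 0.94 + 1.37 = 3.43
σ²_T = 3.43 + 2 × 0.82 = 5.07
α (item deleted) = (3/2)·(1 − 3.43/5.07) = 0.49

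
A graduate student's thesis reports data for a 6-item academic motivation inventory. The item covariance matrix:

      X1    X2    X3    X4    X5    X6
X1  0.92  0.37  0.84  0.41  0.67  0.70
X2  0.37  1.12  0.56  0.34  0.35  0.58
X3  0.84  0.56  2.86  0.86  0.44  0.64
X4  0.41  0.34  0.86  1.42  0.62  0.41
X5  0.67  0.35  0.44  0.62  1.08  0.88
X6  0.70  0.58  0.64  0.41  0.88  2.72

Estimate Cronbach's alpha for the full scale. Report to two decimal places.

α = 0.76

Σσᵢ² = 0.92 + 1.12 + 2.86 + 1.42 + 1.08 + 2.72 = 10.12
Sum of the distinct covariances = 8.67
σ²_total = 10.12 + 2 × 8.67 = 27.46
α = (k/(k−1))·(1 − Σσᵢ²/σ²_total) = (6/5)·(1 − 10.12/27.46) = 0.76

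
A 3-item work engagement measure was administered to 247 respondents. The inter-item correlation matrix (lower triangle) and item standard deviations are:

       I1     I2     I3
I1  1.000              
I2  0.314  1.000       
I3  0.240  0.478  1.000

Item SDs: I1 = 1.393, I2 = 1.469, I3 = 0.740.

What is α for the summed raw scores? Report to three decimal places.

Σσ²ᵢ = 1.393² + 1.469² + 0.740² = 4.6460
Covariances σ_ij = r_ij · s_i · s_j:
  σ(I1,I2) = 0.314 × 1.393 × 1.469 = 0.6425
  σ(I1,I3) = 0.240 × 1.393 × 0.740 = 0.2474
  σ(I2,I3) = 0.478 × 1.469 × 0.740 = 0.5196
σ²_T = Σσ²ᵢ + 2·Σσ_ij = 4.6460 + 2 × 1.4095 = 7.4650
α = (3/2)·(1 − 4.6460/7.4650) = 0.566

α = 0.566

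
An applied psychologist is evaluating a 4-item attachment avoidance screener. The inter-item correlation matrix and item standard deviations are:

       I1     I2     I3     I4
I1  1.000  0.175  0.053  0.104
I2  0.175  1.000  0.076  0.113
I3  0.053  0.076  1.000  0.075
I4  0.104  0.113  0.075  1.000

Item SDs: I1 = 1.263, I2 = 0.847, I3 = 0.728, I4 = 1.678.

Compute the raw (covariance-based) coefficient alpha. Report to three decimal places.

α = 0.281

Σσ²ᵢ = 1.263² + 0.847² + 0.728² + 1.678² = 5.6582
Covariances σ_ij = r_ij · s_i · s_j:
  σ(I1,I2) = 0.175 × 1.263 × 0.847 = 0.1872
  σ(I1,I3) = 0.053 × 1.263 × 0.728 = 0.0487
  σ(I1,I4) = 0.104 × 1.263 × 1.678 = 0.2204
  σ(I2,I3) = 0.076 × 0.847 × 0.728 = 0.0469
  σ(I2,I4) = 0.113 × 0.847 × 1.678 = 0.1606
  σ(I3,I4) = 0.075 × 0.728 × 1.678 = 0.0916
σ²_T = Σσ²ᵢ + 2·Σσ_ij = 5.6582 + 2 × 0.7554 = 7.1690
α = (4/3)·(1 − 5.6582/7.1690) = 0.281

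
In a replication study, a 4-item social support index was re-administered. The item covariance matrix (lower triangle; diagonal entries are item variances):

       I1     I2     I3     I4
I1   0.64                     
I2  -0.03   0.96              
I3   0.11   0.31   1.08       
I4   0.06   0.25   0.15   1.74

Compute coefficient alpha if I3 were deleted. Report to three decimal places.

Remaining items: I1, I2, I4 (k = 3).
Σσ²ᵢ = 0.64 + 0.96 + 1.74 = 3.34
σ²_T = 3.34 + 2 × 0.28 = 3.90
α (item deleted) = (3/2)·(1 − 3.34/3.90) = 0.215

coefficient alpha = 0.215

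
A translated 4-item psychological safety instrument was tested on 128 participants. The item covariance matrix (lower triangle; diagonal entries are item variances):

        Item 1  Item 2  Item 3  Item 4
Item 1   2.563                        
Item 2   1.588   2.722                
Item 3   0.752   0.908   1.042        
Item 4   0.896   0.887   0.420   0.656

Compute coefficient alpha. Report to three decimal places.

coefficient alpha = 0.813

sum of item variances = 2.563 + 2.722 + 1.042 + 0.656 = 6.983
Σ_{i<j} σ_ij = 5.451
total variance = 6.983 + 2 × 5.451 = 17.885
α = (k/(k−1))·(1 − sum of item variances/total variance) = (4/3)·(1 − 6.983/17.885) = 0.813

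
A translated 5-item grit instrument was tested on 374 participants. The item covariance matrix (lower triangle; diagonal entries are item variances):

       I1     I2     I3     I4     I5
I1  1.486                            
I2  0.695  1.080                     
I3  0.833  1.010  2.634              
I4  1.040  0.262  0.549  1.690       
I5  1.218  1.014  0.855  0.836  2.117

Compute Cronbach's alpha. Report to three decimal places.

Σσ²ᵢ = 1.486 + 1.080 + 2.634 + 1.690 + 2.117 = 9.007
Sum of the distinct covariances = 8.312
total variance = 9.007 + 2 × 8.312 = 25.631
α = (k/(k−1))·(1 − Σσ²ᵢ/total variance) = (5/4)·(1 − 9.007/25.631) = 0.811

Cronbach's alpha = 0.811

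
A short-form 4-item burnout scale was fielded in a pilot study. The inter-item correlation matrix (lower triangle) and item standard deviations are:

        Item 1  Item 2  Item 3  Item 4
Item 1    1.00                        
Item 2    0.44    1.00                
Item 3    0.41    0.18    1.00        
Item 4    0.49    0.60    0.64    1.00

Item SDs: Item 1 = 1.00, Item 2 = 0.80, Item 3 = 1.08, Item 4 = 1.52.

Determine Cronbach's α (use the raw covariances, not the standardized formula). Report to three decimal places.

Cronbach's α = 0.768

Σσ²ᵢ = 1.00² + 0.80² + 1.08² + 1.52² = 5.1168
Covariances σ_ij = r_ij · s_i · s_j:
  σ(Item 1,Item 2) = 0.44 × 1.00 × 0.80 = 0.3520
  σ(Item 1,Item 3) = 0.41 × 1.00 × 1.08 = 0.4428
  σ(Item 1,Item 4) = 0.49 × 1.00 × 1.52 = 0.7448
  σ(Item 2,Item 3) = 0.18 × 0.80 × 1.08 = 0.1555
  σ(Item 2,Item 4) = 0.60 × 0.80 × 1.52 = 0.7296
  σ(Item 3,Item 4) = 0.64 × 1.08 × 1.52 = 1.0506
σ²_T = Σσ²ᵢ + 2·Σσ_ij = 5.1168 + 2 × 3.4753 = 12.0674
α = (4/3)·(1 − 5.1168/12.0674) = 0.768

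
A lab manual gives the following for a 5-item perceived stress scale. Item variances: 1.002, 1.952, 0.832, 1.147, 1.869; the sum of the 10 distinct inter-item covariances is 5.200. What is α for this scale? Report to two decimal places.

Σσᵢ² = 1.002 + 1.952 + 0.832 + 1.147 + 1.869 = 6.802
Sum of distinct covariances = 5.200
σ²_T = Σσᵢ² + 2·Σcov = 6.802 + 2 × 5.200 = 17.202
α = (5/4)·(1 − 6.802/17.202) = 0.76

α = 0.76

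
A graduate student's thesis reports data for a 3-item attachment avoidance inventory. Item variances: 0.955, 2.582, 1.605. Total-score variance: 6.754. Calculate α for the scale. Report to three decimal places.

ΣVar(i) = 0.955 + 2.582 + 1.605 = 5.142
α = (k/(k−1))·(1 − ΣVar(i)/σ²_total) = (3/2)·(1 − 5.142/6.754) = 0.358

α = 0.358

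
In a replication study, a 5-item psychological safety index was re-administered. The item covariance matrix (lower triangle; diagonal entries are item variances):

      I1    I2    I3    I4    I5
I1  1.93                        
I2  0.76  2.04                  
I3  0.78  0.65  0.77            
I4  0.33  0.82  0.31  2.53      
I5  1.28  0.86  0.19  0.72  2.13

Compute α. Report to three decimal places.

Σσ²ᵢ = 1.93 + 2.04 + 0.77 + 2.53 + 2.13 = 9.40
Sum of the distinct covariances = 6.70
σ²_T = 9.40 + 2 × 6.70 = 22.80
α = (k/(k−1))·(1 − Σσ²ᵢ/σ²_T) = (5/4)·(1 − 9.40/22.80) = 0.735

α = 0.735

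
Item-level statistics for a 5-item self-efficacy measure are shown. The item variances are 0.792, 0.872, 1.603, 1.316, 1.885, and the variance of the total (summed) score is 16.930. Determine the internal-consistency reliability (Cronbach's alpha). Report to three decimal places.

Cronbach's alpha = 0.772

Σσ²ᵢ = 0.792 + 0.872 + 1.603 + 1.316 + 1.885 = 6.468
α = (k/(k−1))·(1 − Σσ²ᵢ/total variance) = (5/4)·(1 − 6.468/16.930) = 0.772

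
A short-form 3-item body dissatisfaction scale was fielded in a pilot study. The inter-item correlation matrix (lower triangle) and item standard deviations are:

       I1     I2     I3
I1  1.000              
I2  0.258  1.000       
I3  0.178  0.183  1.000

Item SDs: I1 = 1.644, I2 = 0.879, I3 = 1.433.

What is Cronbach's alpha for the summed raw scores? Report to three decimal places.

Cronbach's alpha = 0.405

Σσ²ᵢ = 1.644² + 0.879² + 1.433² = 5.5289
Covariances σ_ij = r_ij · s_i · s_j:
  σ(I1,I2) = 0.258 × 1.644 × 0.879 = 0.3728
  σ(I1,I3) = 0.178 × 1.644 × 1.433 = 0.4193
  σ(I2,I3) = 0.183 × 0.879 × 1.433 = 0.2305
σ²_T = Σσ²ᵢ + 2·Σσ_ij = 5.5289 + 2 × 1.0226 = 7.5741
α = (3/2)·(1 − 5.5289/7.5741) = 0.405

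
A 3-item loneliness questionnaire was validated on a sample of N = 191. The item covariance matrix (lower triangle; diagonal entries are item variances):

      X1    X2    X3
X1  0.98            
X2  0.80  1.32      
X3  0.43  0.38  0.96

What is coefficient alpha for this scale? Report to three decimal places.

coefficient alpha = 0.745

ΣVar(i) = 0.98 + 1.32 + 0.96 = 3.26
Sum of the distinct covariances = 1.61
Var(T) = 3.26 + 2 × 1.61 = 6.48
α = (k/(k−1))·(1 − ΣVar(i)/Var(T)) = (3/2)·(1 − 3.26/6.48) = 0.745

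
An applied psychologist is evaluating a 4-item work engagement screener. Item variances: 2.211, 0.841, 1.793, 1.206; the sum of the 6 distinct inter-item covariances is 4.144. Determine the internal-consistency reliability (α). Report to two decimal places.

ΣVar(i) = 2.211 + 0.841 + 1.793 + 1.206 = 6.051
Sum of distinct covariances = 4.144
σ²_T = ΣVar(i) + 2·Σcov = 6.051 + 2 × 4.144 = 14.339
α = (4/3)·(1 − 6.051/14.339) = 0.77

α = 0.77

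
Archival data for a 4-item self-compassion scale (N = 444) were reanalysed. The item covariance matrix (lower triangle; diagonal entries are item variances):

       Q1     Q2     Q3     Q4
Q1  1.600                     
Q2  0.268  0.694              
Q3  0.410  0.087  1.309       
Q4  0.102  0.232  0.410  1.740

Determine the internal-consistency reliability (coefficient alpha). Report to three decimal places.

Σσ²ᵢ = 1.600 + 0.694 + 1.309 + 1.740 = 5.343
Σ_{i<j} σ_ij = 1.509
Var(T) = 5.343 + 2 × 1.509 = 8.361
α = (k/(k−1))·(1 − Σσ²ᵢ/Var(T)) = (4/3)·(1 − 5.343/8.361) = 0.481

α = 0.481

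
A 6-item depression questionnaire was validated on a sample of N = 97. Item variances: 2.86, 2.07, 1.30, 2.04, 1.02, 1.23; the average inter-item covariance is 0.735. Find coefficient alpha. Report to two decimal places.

α = 0.81

ΣVar(i) = 2.86 + 2.07 + 1.30 + 2.04 + 1.02 + 1.23 = 10.52
Sum of the 15 distinct covariances = 15 × 0.735 = 11.025
Var(T) = ΣVar(i) + 2·Σcov = 10.52 + 2 × 11.025 = 32.570
α = (6/5)·(1 − 10.52/32.570) = 0.81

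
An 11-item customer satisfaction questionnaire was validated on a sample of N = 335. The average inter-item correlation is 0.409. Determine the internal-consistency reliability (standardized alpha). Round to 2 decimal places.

standardized alpha = 0.88

Standardized α = k·r̄ / (1 + (k−1)·r̄) = 11 × 0.409 / (1 + 10 × 0.409)
  = 4.4990 / 5.0900 = 0.88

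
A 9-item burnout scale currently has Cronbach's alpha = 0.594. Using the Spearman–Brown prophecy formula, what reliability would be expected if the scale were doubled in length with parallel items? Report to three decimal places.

predicted reliability = 0.745

Length factor m = 2
α' = m·α / (1 + (m−1)·α)
   = 2 × 0.594 / (1 + (2 − 1) × 0.594)
   = 1.1880 / 1.5940 = 0.745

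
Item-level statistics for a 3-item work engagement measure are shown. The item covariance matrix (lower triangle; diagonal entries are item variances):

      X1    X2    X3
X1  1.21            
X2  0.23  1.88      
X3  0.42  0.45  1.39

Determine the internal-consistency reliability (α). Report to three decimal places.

α = 0.494

sum of item variances = 1.21 + 1.88 + 1.39 = 4.48
Sum of off-diagonal covariances = 1.10
σ²_total = 4.48 + 2 × 1.10 = 6.68
α = (k/(k−1))·(1 − sum of item variances/σ²_total) = (3/2)·(1 − 4.48/6.68) = 0.494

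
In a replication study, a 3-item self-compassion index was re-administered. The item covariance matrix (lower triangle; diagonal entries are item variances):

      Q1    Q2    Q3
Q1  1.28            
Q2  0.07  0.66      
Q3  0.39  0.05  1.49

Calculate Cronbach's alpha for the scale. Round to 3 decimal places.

ΣVar(i) = 1.28 + 0.66 + 1.49 = 3.43
Sum of off-diagonal covariances = 0.51
σ²_T = 3.43 + 2 × 0.51 = 4.45
α = (k/(k−1))·(1 − ΣVar(i)/σ²_T) = (3/2)·(1 − 3.43/4.45) = 0.344

Cronbach's alpha = 0.344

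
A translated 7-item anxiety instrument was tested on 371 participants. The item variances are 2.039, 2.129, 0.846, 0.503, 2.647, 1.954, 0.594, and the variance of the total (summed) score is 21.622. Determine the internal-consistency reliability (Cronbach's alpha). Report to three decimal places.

α = 0.589

ΣVar(i) = 2.039 + 2.129 + 0.846 + 0.503 + 2.647 + 1.954 + 0.594 = 10.712
α = (k/(k−1))·(1 − ΣVar(i)/σ²_total) = (7/6)·(1 − 10.712/21.622) = 0.589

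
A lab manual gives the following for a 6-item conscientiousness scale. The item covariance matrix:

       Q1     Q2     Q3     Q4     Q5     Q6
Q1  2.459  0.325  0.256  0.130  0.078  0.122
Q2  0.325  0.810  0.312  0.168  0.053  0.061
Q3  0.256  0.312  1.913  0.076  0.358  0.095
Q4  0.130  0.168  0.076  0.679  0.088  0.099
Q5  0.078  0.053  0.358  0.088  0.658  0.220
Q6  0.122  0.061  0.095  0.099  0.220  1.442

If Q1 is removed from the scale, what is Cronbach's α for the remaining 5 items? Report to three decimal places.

Cronbach's α = 0.447

Remaining items: Q2, Q3, Q4, Q5, Q6 (k = 5).
sum of item variances = 0.810 + 1.913 + 0.679 + 0.658 + 1.442 = 5.502
σ²_T = 5.502 + 2 × 1.530 = 8.562
α (item deleted) = (5/4)·(1 − 5.502/8.562) = 0.447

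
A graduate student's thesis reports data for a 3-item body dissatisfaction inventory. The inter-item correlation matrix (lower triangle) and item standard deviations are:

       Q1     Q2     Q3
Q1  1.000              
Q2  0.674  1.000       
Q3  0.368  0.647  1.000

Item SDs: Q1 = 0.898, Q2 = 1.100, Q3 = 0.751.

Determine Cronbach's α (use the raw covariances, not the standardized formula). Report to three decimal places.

α = 0.793

Σσ²ᵢ = 0.898² + 1.100² + 0.751² = 2.5804
Covariances σ_ij = r_ij · s_i · s_j:
  σ(Q1,Q2) = 0.674 × 0.898 × 1.100 = 0.6658
  σ(Q1,Q3) = 0.368 × 0.898 × 0.751 = 0.2482
  σ(Q2,Q3) = 0.647 × 1.100 × 0.751 = 0.5345
σ²_T = Σσ²ᵢ + 2·Σσ_ij = 2.5804 + 2 × 1.4485 = 5.4774
α = (3/2)·(1 − 2.5804/5.4774) = 0.793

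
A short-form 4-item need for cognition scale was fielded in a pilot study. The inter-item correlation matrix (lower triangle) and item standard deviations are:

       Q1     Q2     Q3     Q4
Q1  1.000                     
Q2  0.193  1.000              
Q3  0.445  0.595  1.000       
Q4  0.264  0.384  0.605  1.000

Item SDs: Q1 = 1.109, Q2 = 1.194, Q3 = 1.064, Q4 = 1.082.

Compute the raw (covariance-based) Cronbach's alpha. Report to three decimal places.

α = 0.735

Σσ²ᵢ = 1.109² + 1.194² + 1.064² + 1.082² = 4.9583
Covariances σ_ij = r_ij · s_i · s_j:
  σ(Q1,Q2) = 0.193 × 1.109 × 1.194 = 0.2556
  σ(Q1,Q3) = 0.445 × 1.109 × 1.064 = 0.5251
  σ(Q1,Q4) = 0.264 × 1.109 × 1.082 = 0.3168
  σ(Q2,Q3) = 0.595 × 1.194 × 1.064 = 0.7559
  σ(Q2,Q4) = 0.384 × 1.194 × 1.082 = 0.4961
  σ(Q3,Q4) = 0.605 × 1.064 × 1.082 = 0.6965
σ²_T = Σσ²ᵢ + 2·Σσ_ij = 4.9583 + 2 × 3.0460 = 11.0503
α = (4/3)·(1 − 4.9583/11.0503) = 0.735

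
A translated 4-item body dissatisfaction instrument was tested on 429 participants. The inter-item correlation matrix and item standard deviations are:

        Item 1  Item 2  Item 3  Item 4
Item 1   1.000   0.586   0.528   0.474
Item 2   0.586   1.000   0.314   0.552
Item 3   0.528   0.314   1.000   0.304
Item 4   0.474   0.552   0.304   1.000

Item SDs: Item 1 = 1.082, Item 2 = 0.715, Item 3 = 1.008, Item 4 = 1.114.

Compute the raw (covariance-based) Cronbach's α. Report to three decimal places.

α = 0.760

Σσ²ᵢ = 1.082² + 0.715² + 1.008² + 1.114² = 3.9390
Covariances σ_ij = r_ij · s_i · s_j:
  σ(Item 1,Item 2) = 0.586 × 1.082 × 0.715 = 0.4533
  σ(Item 1,Item 3) = 0.528 × 1.082 × 1.008 = 0.5759
  σ(Item 1,Item 4) = 0.474 × 1.082 × 1.114 = 0.5713
  σ(Item 2,Item 3) = 0.314 × 0.715 × 1.008 = 0.2263
  σ(Item 2,Item 4) = 0.552 × 0.715 × 1.114 = 0.4397
  σ(Item 3,Item 4) = 0.304 × 1.008 × 1.114 = 0.3414
σ²_T = Σσ²ᵢ + 2·Σσ_ij = 3.9390 + 2 × 2.6079 = 9.1548
α = (4/3)·(1 − 3.9390/9.1548) = 0.760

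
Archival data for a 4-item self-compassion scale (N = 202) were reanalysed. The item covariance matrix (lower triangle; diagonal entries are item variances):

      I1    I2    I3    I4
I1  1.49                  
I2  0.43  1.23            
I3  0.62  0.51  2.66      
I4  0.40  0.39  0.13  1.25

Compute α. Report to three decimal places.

Σσ²ᵢ = 1.49 + 1.23 + 2.66 + 1.25 = 6.63
Sum of the distinct covariances = 2.48
σ²_total = 6.63 + 2 × 2.48 = 11.59
α = (k/(k−1))·(1 − Σσ²ᵢ/σ²_total) = (4/3)·(1 − 6.63/11.59) = 0.571

α = 0.571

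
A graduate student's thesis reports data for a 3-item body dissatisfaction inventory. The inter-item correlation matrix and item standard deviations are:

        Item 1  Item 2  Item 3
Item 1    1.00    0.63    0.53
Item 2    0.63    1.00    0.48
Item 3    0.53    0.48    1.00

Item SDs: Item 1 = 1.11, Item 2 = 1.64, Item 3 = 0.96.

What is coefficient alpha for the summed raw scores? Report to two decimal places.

coefficient alpha = 0.76

Σσ²ᵢ = 1.11² + 1.64² + 0.96² = 4.8433
Covariances σ_ij = r_ij · s_i · s_j:
  σ(Item 1,Item 2) = 0.63 × 1.11 × 1.64 = 1.1469
  σ(Item 1,Item 3) = 0.53 × 1.11 × 0.96 = 0.5648
  σ(Item 2,Item 3) = 0.48 × 1.64 × 0.96 = 0.7557
σ²_T = Σσ²ᵢ + 2·Σσ_ij = 4.8433 + 2 × 2.4674 = 9.7781
α = (3/2)·(1 − 4.8433/9.7781) = 0.76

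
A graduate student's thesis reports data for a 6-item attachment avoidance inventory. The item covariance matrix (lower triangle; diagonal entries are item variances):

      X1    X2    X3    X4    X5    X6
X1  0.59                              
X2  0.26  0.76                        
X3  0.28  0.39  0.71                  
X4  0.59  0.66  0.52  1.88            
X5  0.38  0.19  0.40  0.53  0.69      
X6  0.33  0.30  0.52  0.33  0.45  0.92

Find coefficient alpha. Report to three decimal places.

Σσᵢ² = 0.59 + 0.76 + 0.71 + 1.88 + 0.69 + 0.92 = 5.55
Sum of off-diagonal covariances = 6.13
Var(T) = 5.55 + 2 × 6.13 = 17.81
α = (k/(k−1))·(1 − Σσᵢ²/Var(T)) = (6/5)·(1 − 5.55/17.81) = 0.826

coefficient alpha = 0.826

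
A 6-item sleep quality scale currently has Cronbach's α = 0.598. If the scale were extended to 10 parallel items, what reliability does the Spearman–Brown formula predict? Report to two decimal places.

predicted reliability = 0.71

Length factor m = 10/6 = 1.6667
α' = m·α / (1 + (m−1)·α)
   = 10/6 × 0.598 / (1 + (10/6 − 1) × 0.598)
   = 0.9967 / 1.3987 = 0.71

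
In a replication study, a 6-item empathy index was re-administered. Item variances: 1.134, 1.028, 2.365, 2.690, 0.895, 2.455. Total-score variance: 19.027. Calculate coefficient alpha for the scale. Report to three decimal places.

α = 0.534

Σσ²ᵢ = 1.134 + 1.028 + 2.365 + 2.690 + 0.895 + 2.455 = 10.567
α = (k/(k−1))·(1 − Σσ²ᵢ/σ²_total) = (6/5)·(1 − 10.567/19.027) = 0.534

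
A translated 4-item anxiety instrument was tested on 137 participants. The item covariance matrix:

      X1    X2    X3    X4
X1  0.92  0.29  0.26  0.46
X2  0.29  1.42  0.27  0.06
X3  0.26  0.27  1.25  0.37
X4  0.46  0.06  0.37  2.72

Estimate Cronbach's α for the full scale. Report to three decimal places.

Σσ²ᵢ = 0.92 + 1.42 + 1.25 + 2.72 = 6.31
Σ_{i<j} σ_ij = 1.71
Var(T) = 6.31 + 2 × 1.71 = 9.73
α = (k/(k−1))·(1 − Σσ²ᵢ/Var(T)) = (4/3)·(1 − 6.31/9.73) = 0.469

α = 0.469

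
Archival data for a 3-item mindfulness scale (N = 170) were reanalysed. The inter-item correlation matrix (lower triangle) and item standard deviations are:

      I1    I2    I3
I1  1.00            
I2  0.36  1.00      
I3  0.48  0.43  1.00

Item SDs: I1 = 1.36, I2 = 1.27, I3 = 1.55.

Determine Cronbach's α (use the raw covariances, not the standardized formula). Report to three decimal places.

Σσ²ᵢ = 1.36² + 1.27² + 1.55² = 5.8650
Covariances σ_ij = r_ij · s_i · s_j:
  σ(I1,I2) = 0.36 × 1.36 × 1.27 = 0.6218
  σ(I1,I3) = 0.48 × 1.36 × 1.55 = 1.0118
  σ(I2,I3) = 0.43 × 1.27 × 1.55 = 0.8465
σ²_T = Σσ²ᵢ + 2·Σσ_ij = 5.8650 + 2 × 2.4801 = 10.8252
α = (3/2)·(1 − 5.8650/10.8252) = 0.687

Cronbach's α = 0.687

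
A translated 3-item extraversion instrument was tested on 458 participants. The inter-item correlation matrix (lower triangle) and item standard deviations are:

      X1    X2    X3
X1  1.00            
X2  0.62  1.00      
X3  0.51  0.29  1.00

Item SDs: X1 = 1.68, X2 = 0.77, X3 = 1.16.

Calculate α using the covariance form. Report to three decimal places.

α = 0.695

Σσ²ᵢ = 1.68² + 0.77² + 1.16² = 4.7609
Covariances σ_ij = r_ij · s_i · s_j:
  σ(X1,X2) = 0.62 × 1.68 × 0.77 = 0.8020
  σ(X1,X3) = 0.51 × 1.68 × 1.16 = 0.9939
  σ(X2,X3) = 0.29 × 0.77 × 1.16 = 0.2590
σ²_T = Σσ²ᵢ + 2·Σσ_ij = 4.7609 + 2 × 2.0549 = 8.8707
α = (3/2)·(1 − 4.7609/8.8707) = 0.695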